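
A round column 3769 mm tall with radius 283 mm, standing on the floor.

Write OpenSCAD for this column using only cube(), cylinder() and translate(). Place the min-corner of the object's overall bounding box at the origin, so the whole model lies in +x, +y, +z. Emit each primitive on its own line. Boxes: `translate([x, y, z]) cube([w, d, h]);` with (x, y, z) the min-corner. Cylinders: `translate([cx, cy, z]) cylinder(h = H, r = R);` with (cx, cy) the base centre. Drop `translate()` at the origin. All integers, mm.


translate([283, 283, 0]) cylinder(h = 3769, r = 283);


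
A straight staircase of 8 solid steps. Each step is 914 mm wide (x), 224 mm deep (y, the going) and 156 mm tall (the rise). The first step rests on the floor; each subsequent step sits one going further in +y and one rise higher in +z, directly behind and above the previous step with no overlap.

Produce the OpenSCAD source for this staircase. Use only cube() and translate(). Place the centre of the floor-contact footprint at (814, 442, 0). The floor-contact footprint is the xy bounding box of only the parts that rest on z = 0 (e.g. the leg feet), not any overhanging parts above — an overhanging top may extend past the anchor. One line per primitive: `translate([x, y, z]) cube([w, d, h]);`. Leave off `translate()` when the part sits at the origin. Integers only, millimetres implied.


translate([357, 330, 0]) cube([914, 224, 156]);
translate([357, 554, 156]) cube([914, 224, 156]);
translate([357, 778, 312]) cube([914, 224, 156]);
translate([357, 1002, 468]) cube([914, 224, 156]);
translate([357, 1226, 624]) cube([914, 224, 156]);
translate([357, 1450, 780]) cube([914, 224, 156]);
translate([357, 1674, 936]) cube([914, 224, 156]);
translate([357, 1898, 1092]) cube([914, 224, 156]);


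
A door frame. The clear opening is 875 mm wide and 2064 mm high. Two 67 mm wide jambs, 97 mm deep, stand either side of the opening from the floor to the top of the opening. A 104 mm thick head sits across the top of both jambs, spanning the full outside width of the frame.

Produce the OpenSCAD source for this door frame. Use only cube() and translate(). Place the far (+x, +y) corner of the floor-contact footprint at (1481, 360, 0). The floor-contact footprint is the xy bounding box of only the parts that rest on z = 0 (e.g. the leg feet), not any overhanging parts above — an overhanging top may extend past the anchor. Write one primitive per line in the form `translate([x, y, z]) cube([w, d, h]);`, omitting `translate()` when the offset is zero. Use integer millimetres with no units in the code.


translate([472, 263, 0]) cube([67, 97, 2064]);
translate([1414, 263, 0]) cube([67, 97, 2064]);
translate([472, 263, 2064]) cube([1009, 97, 104]);


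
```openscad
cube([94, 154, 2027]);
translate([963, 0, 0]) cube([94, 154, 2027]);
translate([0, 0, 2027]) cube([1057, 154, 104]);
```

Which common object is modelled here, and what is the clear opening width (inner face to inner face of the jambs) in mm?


A door frame. The clear opening width is 869 mm.

Two 2027 mm tall posts with a header on top — a door frame. The left jamb is 94 mm wide at x = 0; the right jamb starts at x = 963. The clear opening is 963 − 94 = 869 mm.


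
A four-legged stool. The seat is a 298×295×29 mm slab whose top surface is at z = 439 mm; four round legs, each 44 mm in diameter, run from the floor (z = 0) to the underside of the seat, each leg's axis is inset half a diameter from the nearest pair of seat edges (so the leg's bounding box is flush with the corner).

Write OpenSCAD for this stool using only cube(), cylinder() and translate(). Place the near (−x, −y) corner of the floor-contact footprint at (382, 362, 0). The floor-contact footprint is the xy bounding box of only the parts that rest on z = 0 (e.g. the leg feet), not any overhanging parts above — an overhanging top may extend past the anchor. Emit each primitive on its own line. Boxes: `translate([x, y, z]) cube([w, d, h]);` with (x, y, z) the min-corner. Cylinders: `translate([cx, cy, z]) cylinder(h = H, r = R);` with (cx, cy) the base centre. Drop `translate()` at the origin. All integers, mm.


translate([382, 362, 410]) cube([298, 295, 29]);
translate([404, 384, 0]) cylinder(h = 410, r = 22);
translate([658, 384, 0]) cylinder(h = 410, r = 22);
translate([404, 635, 0]) cylinder(h = 410, r = 22);
translate([658, 635, 0]) cylinder(h = 410, r = 22);


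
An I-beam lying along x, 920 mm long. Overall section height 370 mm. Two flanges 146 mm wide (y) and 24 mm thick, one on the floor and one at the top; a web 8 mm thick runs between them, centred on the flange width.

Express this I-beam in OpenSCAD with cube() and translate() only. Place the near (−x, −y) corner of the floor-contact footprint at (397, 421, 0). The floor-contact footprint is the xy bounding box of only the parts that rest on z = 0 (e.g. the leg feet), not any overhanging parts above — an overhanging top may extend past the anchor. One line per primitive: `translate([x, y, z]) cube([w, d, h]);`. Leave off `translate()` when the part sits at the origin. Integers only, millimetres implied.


translate([397, 421, 0]) cube([920, 146, 24]);
translate([397, 490, 24]) cube([920, 8, 322]);
translate([397, 421, 346]) cube([920, 146, 24]);


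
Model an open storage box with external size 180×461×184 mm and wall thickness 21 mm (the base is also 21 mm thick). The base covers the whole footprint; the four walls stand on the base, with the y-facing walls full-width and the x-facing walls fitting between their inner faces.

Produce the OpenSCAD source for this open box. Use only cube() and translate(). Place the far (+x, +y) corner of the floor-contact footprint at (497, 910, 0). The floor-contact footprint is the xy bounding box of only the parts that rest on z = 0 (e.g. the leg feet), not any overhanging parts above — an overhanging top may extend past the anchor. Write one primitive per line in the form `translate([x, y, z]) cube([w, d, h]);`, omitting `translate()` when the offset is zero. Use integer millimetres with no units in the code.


translate([317, 449, 0]) cube([180, 461, 21]);
translate([317, 449, 21]) cube([180, 21, 163]);
translate([317, 889, 21]) cube([180, 21, 163]);
translate([317, 470, 21]) cube([21, 419, 163]);
translate([476, 470, 21]) cube([21, 419, 163]);


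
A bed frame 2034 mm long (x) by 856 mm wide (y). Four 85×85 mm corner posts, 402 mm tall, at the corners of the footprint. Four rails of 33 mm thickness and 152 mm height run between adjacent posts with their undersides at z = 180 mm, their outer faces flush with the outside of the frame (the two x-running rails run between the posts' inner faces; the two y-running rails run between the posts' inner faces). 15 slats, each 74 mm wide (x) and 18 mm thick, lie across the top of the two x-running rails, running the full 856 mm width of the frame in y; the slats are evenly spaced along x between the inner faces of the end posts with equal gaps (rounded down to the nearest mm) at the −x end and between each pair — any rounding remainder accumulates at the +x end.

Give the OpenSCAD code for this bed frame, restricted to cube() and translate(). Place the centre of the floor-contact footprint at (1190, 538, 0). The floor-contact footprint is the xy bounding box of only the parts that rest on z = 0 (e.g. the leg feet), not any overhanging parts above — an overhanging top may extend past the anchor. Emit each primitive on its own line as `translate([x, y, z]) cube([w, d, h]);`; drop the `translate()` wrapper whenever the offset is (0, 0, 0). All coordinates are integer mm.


// slat z = rail_z + rail_h = 180 + 152 = 332
// slat gap = ⌊(1864 − 15·74) / 16⌋ = 47
translate([173, 110, 0]) cube([85, 85, 402]);
translate([173, 881, 0]) cube([85, 85, 402]);
translate([2122, 110, 0]) cube([85, 85, 402]);
translate([2122, 881, 0]) cube([85, 85, 402]);
translate([258, 110, 180]) cube([1864, 33, 152]);
translate([258, 933, 180]) cube([1864, 33, 152]);
translate([173, 195, 180]) cube([33, 686, 152]);
translate([2174, 195, 180]) cube([33, 686, 152]);
translate([305, 110, 332]) cube([74, 856, 18]);
translate([426, 110, 332]) cube([74, 856, 18]);
translate([547, 110, 332]) cube([74, 856, 18]);
translate([668, 110, 332]) cube([74, 856, 18]);
translate([789, 110, 332]) cube([74, 856, 18]);
translate([910, 110, 332]) cube([74, 856, 18]);
translate([1031, 110, 332]) cube([74, 856, 18]);
translate([1152, 110, 332]) cube([74, 856, 18]);
translate([1273, 110, 332]) cube([74, 856, 18]);
translate([1394, 110, 332]) cube([74, 856, 18]);
translate([1515, 110, 332]) cube([74, 856, 18]);
translate([1636, 110, 332]) cube([74, 856, 18]);
translate([1757, 110, 332]) cube([74, 856, 18]);
translate([1878, 110, 332]) cube([74, 856, 18]);
translate([1999, 110, 332]) cube([74, 856, 18]);


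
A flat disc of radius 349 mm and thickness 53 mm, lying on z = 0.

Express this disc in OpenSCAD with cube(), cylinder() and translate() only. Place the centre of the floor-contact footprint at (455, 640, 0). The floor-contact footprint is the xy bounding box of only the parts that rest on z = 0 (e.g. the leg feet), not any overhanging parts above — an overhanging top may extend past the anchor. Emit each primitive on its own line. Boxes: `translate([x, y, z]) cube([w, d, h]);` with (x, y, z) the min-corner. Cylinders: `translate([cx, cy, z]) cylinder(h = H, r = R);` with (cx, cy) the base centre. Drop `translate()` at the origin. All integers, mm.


translate([455, 640, 0]) cylinder(h = 53, r = 349);


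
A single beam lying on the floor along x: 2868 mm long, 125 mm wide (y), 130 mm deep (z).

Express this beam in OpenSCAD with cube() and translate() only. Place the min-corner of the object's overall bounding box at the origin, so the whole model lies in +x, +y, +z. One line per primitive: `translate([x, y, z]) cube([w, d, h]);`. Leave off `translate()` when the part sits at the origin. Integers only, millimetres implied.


cube([2868, 125, 130]);


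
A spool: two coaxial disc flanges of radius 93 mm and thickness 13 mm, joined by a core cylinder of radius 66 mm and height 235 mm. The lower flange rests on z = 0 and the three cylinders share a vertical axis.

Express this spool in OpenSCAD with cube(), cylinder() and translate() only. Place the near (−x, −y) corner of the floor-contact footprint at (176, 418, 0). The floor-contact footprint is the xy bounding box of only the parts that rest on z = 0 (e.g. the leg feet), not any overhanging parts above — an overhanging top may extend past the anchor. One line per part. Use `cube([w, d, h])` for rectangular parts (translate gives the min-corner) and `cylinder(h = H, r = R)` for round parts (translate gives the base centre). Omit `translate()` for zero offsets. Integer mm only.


translate([269, 511, 0]) cylinder(h = 13, r = 93);
translate([269, 511, 13]) cylinder(h = 235, r = 66);
translate([269, 511, 248]) cylinder(h = 13, r = 93);


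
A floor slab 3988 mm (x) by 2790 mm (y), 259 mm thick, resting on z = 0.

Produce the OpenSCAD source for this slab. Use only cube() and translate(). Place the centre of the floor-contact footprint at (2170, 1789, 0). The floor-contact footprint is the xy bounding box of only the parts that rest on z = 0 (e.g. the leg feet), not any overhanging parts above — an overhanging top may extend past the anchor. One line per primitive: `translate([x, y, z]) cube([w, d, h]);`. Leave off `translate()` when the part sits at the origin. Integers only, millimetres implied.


translate([176, 394, 0]) cube([3988, 2790, 259]);


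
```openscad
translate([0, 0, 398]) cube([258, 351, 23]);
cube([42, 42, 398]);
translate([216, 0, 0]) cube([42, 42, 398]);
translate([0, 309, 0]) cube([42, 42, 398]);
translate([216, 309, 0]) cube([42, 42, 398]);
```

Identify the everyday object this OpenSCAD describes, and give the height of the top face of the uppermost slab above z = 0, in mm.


A stool. The seat height is 421 mm.

A 258×351×23 slab at z = 398 on four corner posts — a stool. The seat top is 398 + 23 = 421 mm.


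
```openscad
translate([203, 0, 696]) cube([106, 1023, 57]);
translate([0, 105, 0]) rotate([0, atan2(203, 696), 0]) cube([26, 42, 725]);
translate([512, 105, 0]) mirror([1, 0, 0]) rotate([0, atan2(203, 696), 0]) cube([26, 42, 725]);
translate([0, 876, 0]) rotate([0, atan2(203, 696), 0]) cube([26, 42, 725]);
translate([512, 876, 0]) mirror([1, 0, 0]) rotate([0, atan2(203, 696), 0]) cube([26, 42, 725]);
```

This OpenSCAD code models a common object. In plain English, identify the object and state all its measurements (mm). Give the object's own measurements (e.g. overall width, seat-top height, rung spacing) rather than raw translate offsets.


A sawhorse. A 106×1023×57 mm beam (x, y, z) sits on two A-frame leg pairs. Each pair is two raked legs of 26×42 mm section (42 mm along y) splaying symmetrically in x. Each leg rises 696 mm vertically over 203 mm of horizontal reach and is 725 mm long along its own axis. Every leg's outer bottom edge rests on the floor and its outer top edge meets a bottom edge of the beam — the left legs (tilting toward +x) meet the beam's −x bottom edge, the right legs (their mirror images, tilting toward −x) meet its +x bottom edge — so the leg tops tuck under the beam, the beam's underside is 696 mm above the floor, and the feet are 512 mm apart outside-to-outside with the beam centred between them. The two leg pairs are set in 105 mm from either end of the beam.


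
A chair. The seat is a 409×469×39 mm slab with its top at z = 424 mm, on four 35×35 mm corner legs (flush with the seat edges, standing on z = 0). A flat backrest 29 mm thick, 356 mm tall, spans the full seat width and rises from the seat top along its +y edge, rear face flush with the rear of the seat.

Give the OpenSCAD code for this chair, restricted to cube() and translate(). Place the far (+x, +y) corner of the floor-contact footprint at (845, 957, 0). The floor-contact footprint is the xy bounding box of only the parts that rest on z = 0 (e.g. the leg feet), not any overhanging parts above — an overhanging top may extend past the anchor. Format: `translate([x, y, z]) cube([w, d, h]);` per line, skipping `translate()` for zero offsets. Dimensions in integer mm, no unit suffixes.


// leg_h = 424 - 39 = 385
translate([436, 488, 385]) cube([409, 469, 39]);
translate([436, 488, 0]) cube([35, 35, 385]);
translate([810, 488, 0]) cube([35, 35, 385]);
translate([436, 922, 0]) cube([35, 35, 385]);
translate([810, 922, 0]) cube([35, 35, 385]);
translate([436, 928, 424]) cube([409, 29, 356]);


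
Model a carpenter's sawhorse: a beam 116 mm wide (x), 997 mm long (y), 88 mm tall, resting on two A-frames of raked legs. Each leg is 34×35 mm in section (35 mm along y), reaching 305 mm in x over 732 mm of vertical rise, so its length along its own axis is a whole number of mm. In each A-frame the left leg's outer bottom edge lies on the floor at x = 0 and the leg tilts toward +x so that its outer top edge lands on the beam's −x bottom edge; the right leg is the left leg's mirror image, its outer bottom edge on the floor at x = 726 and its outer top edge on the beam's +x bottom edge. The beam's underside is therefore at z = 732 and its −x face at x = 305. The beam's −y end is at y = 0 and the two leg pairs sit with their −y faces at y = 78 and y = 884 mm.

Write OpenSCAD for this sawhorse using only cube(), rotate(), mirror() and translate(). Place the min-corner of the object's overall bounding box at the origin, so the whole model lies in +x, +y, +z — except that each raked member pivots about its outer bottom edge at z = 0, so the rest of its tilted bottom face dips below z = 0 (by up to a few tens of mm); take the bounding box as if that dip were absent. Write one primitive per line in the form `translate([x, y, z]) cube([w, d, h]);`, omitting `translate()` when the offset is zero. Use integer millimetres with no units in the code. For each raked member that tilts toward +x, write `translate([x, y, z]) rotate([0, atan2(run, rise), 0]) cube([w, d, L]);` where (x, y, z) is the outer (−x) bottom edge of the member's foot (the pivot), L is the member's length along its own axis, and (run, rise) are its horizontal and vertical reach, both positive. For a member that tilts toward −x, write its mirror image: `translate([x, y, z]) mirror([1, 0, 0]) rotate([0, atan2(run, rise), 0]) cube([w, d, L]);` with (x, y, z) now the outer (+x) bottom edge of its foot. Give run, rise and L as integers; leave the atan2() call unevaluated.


translate([305, 0, 732]) cube([116, 997, 88]);
translate([0, 78, 0]) rotate([0, atan2(305, 732), 0]) cube([34, 35, 793]);
translate([726, 78, 0]) mirror([1, 0, 0]) rotate([0, atan2(305, 732), 0]) cube([34, 35, 793]);
translate([0, 884, 0]) rotate([0, atan2(305, 732), 0]) cube([34, 35, 793]);
translate([726, 884, 0]) mirror([1, 0, 0]) rotate([0, atan2(305, 732), 0]) cube([34, 35, 793]);


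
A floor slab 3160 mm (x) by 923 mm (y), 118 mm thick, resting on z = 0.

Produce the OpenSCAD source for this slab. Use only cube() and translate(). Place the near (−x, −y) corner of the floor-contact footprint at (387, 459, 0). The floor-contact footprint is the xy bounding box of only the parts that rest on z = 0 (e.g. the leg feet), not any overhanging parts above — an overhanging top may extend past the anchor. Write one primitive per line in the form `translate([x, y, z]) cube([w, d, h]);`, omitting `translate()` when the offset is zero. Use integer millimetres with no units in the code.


translate([387, 459, 0]) cube([3160, 923, 118]);


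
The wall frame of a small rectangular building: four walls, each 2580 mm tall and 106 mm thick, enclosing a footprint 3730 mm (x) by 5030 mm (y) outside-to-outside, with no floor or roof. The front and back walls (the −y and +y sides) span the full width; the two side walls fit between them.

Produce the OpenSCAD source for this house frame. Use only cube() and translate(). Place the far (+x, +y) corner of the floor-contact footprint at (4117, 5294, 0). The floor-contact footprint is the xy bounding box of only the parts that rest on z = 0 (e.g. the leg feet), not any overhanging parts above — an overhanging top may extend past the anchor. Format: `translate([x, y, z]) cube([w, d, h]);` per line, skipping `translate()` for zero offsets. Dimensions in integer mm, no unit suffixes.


translate([387, 264, 0]) cube([3730, 106, 2580]);
translate([387, 5188, 0]) cube([3730, 106, 2580]);
translate([387, 370, 0]) cube([106, 4818, 2580]);
translate([4011, 370, 0]) cube([106, 4818, 2580]);


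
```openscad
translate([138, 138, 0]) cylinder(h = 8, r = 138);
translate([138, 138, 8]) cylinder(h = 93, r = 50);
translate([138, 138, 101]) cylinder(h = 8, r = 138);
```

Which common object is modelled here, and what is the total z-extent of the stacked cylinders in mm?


A spool. The overall height is 109 mm.

Three coaxial cylinders, large–small–large — a spool. Two 8 mm flanges and a 93 mm core give 8 + 93 + 8 = 109 mm.


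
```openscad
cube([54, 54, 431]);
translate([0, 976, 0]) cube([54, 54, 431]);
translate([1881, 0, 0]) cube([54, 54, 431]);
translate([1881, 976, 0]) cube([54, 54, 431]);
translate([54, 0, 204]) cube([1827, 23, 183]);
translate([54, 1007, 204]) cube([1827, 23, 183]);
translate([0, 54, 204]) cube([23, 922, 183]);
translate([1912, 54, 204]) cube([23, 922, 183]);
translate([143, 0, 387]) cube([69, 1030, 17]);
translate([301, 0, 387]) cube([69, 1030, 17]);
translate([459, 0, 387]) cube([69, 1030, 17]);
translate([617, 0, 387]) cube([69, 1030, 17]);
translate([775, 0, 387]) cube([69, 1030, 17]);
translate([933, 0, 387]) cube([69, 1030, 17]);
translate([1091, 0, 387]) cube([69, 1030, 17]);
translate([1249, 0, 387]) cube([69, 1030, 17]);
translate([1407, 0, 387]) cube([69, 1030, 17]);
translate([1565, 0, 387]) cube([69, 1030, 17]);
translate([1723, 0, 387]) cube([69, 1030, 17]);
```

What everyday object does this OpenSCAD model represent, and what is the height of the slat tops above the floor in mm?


A bed frame. The slat-top height is 404 mm.

Four posts, four rails, and a row of slats — a bed frame. Slats sit on the rails at z = 204 + 183 = 387; with slat thickness 17, the top is 404 mm.


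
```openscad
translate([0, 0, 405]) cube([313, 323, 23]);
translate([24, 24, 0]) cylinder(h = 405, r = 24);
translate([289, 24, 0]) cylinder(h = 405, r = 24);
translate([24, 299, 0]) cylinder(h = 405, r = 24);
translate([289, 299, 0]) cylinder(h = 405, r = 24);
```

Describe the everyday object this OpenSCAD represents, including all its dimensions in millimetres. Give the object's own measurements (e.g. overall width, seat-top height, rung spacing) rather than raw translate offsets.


A four-legged stool. The seat is a 313×323×23 mm slab whose top surface is at z = 428 mm; four round legs, each 48 mm in diameter, run from the floor (z = 0) to the underside of the seat, each leg's axis is inset half a diameter from the nearest pair of seat edges (so the leg's bounding box is flush with the corner).


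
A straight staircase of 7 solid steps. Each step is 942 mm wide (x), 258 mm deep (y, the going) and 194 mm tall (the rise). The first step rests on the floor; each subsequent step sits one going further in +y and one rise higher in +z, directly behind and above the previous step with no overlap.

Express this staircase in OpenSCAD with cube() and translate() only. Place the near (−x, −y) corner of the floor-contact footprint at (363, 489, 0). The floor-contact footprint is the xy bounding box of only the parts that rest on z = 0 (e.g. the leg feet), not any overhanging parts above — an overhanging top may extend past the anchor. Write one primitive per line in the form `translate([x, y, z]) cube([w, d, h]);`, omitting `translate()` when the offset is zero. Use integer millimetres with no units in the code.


translate([363, 489, 0]) cube([942, 258, 194]);
translate([363, 747, 194]) cube([942, 258, 194]);
translate([363, 1005, 388]) cube([942, 258, 194]);
translate([363, 1263, 582]) cube([942, 258, 194]);
translate([363, 1521, 776]) cube([942, 258, 194]);
translate([363, 1779, 970]) cube([942, 258, 194]);
translate([363, 2037, 1164]) cube([942, 258, 194]);


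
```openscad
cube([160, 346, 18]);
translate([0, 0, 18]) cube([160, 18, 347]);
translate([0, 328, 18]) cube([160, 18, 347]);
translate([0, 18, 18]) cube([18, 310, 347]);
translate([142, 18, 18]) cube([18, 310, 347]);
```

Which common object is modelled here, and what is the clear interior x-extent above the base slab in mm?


An open box. The internal width is 124 mm.

A 160×346 base slab with four walls standing on it — an open box. The base is 160 mm wide and the walls are 18 mm thick, so the internal width is 160 − 2 × 18 = 124 mm.


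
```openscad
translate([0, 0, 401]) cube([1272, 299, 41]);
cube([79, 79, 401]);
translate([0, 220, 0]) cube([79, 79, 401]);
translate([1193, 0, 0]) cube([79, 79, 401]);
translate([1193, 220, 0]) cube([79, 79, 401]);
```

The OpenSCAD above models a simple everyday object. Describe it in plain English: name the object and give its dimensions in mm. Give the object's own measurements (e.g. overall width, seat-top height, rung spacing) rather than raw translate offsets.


A bench: a 1272×299 mm seat slab, 41 mm thick, top at z = 442 mm, on four 79×79 mm square legs flush with the seat corners and standing on z = 0.


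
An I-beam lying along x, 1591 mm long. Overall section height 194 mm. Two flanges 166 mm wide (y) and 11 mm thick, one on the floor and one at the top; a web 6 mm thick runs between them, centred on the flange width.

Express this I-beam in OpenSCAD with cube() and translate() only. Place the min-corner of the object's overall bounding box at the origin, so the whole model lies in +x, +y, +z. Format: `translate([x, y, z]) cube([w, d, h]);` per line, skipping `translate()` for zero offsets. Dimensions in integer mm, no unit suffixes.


cube([1591, 166, 11]);
translate([0, 80, 11]) cube([1591, 6, 172]);
translate([0, 0, 183]) cube([1591, 166, 11]);


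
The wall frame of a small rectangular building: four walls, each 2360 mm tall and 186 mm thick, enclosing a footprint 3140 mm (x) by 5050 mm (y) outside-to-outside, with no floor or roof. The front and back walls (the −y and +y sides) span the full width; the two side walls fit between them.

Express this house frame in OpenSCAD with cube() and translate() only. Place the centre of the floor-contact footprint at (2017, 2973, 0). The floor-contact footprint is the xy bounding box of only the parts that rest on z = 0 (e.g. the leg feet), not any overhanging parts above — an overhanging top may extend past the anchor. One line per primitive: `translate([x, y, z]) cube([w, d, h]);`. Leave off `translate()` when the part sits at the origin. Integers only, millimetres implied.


translate([447, 448, 0]) cube([3140, 186, 2360]);
translate([447, 5312, 0]) cube([3140, 186, 2360]);
translate([447, 634, 0]) cube([186, 4678, 2360]);
translate([3401, 634, 0]) cube([186, 4678, 2360]);


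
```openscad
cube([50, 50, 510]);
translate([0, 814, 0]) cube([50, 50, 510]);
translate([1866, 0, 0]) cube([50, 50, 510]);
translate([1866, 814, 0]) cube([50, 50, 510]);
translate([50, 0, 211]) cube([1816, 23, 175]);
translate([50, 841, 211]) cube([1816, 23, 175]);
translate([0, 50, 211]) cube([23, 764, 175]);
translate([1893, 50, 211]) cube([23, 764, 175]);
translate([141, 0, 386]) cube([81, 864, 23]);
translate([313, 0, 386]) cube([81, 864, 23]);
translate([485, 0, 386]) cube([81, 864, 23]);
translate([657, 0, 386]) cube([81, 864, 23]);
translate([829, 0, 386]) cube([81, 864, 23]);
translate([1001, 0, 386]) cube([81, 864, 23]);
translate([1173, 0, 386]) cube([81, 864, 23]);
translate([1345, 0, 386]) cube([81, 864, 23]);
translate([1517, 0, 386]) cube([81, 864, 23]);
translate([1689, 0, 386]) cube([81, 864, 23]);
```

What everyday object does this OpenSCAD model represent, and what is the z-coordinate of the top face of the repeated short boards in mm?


A bed frame. The slat-top height is 409 mm.

Four posts, four rails, and a row of slats — a bed frame. Slats sit on the rails at z = 211 + 175 = 386; with slat thickness 23, the top is 409 mm.


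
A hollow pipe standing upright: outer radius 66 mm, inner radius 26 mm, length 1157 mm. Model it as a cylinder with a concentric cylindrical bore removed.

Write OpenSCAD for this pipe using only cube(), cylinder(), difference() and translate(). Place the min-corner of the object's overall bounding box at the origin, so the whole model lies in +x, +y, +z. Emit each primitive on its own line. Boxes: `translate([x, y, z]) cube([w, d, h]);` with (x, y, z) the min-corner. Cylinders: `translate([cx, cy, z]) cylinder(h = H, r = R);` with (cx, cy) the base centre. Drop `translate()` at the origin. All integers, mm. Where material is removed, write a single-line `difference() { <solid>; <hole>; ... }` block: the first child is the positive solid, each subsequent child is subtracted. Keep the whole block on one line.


difference() { translate([66, 66, 0]) cylinder(h = 1157, r = 66); translate([66, 66, 0]) cylinder(h = 1157, r = 26); }


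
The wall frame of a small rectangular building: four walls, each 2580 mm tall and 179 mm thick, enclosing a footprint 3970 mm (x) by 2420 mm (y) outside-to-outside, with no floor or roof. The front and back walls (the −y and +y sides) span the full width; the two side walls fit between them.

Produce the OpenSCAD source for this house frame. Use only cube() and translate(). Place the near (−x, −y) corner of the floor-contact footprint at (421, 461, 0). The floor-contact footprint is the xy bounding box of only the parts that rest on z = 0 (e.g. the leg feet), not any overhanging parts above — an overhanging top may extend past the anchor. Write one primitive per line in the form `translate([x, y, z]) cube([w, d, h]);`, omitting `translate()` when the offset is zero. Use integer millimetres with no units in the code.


translate([421, 461, 0]) cube([3970, 179, 2580]);
translate([421, 2702, 0]) cube([3970, 179, 2580]);
translate([421, 640, 0]) cube([179, 2062, 2580]);
translate([4212, 640, 0]) cube([179, 2062, 2580]);


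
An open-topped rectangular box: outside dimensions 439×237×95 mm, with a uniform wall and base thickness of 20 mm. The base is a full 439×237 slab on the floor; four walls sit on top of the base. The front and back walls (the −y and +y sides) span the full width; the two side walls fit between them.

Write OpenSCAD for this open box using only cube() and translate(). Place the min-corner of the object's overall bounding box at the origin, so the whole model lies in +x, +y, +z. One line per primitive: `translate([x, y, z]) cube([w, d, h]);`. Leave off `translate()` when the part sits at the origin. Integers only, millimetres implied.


cube([439, 237, 20]);
translate([0, 0, 20]) cube([439, 20, 75]);
translate([0, 217, 20]) cube([439, 20, 75]);
translate([0, 20, 20]) cube([20, 197, 75]);
translate([419, 20, 20]) cube([20, 197, 75]);


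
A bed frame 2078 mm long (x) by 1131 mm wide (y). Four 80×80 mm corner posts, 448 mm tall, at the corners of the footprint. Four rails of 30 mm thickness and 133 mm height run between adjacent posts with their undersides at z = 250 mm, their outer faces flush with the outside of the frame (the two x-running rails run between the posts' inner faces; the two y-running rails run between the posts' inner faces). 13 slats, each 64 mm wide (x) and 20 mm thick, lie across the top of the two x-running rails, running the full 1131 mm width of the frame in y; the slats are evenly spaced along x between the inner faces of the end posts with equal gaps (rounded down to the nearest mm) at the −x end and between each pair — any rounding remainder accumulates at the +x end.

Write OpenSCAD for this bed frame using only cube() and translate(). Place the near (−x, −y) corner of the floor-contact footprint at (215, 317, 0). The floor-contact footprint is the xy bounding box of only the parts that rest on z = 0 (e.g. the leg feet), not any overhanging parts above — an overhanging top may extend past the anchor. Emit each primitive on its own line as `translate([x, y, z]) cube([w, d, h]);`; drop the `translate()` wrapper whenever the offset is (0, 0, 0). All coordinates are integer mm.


translate([215, 317, 0]) cube([80, 80, 448]);
translate([215, 1368, 0]) cube([80, 80, 448]);
translate([2213, 317, 0]) cube([80, 80, 448]);
translate([2213, 1368, 0]) cube([80, 80, 448]);
translate([295, 317, 250]) cube([1918, 30, 133]);
translate([295, 1418, 250]) cube([1918, 30, 133]);
translate([215, 397, 250]) cube([30, 971, 133]);
translate([2263, 397, 250]) cube([30, 971, 133]);
translate([372, 317, 383]) cube([64, 1131, 20]);
translate([513, 317, 383]) cube([64, 1131, 20]);
translate([654, 317, 383]) cube([64, 1131, 20]);
translate([795, 317, 383]) cube([64, 1131, 20]);
translate([936, 317, 383]) cube([64, 1131, 20]);
translate([1077, 317, 383]) cube([64, 1131, 20]);
translate([1218, 317, 383]) cube([64, 1131, 20]);
translate([1359, 317, 383]) cube([64, 1131, 20]);
translate([1500, 317, 383]) cube([64, 1131, 20]);
translate([1641, 317, 383]) cube([64, 1131, 20]);
translate([1782, 317, 383]) cube([64, 1131, 20]);
translate([1923, 317, 383]) cube([64, 1131, 20]);
translate([2064, 317, 383]) cube([64, 1131, 20]);


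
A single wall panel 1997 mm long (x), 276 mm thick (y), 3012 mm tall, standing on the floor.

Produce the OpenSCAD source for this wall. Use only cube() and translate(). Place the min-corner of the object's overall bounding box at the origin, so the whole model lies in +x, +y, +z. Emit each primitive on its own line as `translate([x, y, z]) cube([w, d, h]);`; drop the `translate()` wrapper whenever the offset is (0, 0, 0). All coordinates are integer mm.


cube([1997, 276, 3012]);


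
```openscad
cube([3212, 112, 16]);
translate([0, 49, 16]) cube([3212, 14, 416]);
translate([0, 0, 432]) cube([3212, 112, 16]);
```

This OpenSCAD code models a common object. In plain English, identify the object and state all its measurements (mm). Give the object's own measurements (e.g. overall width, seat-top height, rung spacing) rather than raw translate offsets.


An I-beam lying along x, 3212 mm long. Overall section height 448 mm. Two flanges 112 mm wide (y) and 16 mm thick, one on the floor and one at the top; a web 14 mm thick runs between them, centred on the flange width.


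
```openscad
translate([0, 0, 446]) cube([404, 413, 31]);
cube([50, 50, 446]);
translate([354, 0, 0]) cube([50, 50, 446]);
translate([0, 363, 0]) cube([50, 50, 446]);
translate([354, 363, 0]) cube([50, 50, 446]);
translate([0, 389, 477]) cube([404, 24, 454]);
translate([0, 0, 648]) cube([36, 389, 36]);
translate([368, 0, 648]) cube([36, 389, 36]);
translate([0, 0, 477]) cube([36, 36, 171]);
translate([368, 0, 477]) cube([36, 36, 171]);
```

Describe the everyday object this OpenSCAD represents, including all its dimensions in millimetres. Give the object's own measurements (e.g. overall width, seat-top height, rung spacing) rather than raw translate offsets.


A chair. The seat is a 404×413×31 mm slab with its top at z = 477 mm, on four 50×50 mm corner legs (flush with the seat edges, standing on z = 0). A flat backrest 24 mm thick, 454 mm tall, spans the full seat width and rises from the seat top along its +y edge, rear face flush with the rear of the seat. Two armrests of 36×36 mm section run along each side from the seat's front edge to the front of the backrest, top faces 207 mm above the seat top and outer faces flush with the seat's x-edges; a 36×36 mm post under the front of each armrest stands on the seat at the front corner.


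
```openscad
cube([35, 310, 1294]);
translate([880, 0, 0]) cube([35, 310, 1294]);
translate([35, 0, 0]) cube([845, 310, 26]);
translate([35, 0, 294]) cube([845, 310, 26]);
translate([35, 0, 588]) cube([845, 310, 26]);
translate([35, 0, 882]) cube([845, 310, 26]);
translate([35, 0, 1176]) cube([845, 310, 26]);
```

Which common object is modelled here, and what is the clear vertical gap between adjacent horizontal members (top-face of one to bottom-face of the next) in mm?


A bookshelf. The clear shelf gap is 268 mm.

Two tall side panels with 5 horizontal boards between them — a bookshelf. The first two shelf undersides are at z = 0 and z = 294; with shelf thickness 26, the clear gap is 294 − 0 − 26 = 268 mm.


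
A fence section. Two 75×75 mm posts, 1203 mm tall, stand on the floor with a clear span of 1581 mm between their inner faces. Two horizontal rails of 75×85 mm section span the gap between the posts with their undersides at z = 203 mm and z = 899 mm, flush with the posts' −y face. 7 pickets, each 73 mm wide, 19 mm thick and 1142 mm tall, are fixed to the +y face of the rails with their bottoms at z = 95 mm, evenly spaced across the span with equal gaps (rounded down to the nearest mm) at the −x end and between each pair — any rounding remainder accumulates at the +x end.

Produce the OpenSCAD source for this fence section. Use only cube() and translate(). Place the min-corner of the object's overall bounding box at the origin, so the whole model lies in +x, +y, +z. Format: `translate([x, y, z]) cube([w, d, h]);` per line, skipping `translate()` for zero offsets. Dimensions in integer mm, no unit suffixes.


cube([75, 75, 1203]);
translate([1656, 0, 0]) cube([75, 75, 1203]);
translate([75, 0, 203]) cube([1581, 75, 85]);
translate([75, 0, 899]) cube([1581, 75, 85]);
translate([208, 75, 95]) cube([73, 19, 1142]);
translate([414, 75, 95]) cube([73, 19, 1142]);
translate([620, 75, 95]) cube([73, 19, 1142]);
translate([826, 75, 95]) cube([73, 19, 1142]);
translate([1032, 75, 95]) cube([73, 19, 1142]);
translate([1238, 75, 95]) cube([73, 19, 1142]);
translate([1444, 75, 95]) cube([73, 19, 1142]);


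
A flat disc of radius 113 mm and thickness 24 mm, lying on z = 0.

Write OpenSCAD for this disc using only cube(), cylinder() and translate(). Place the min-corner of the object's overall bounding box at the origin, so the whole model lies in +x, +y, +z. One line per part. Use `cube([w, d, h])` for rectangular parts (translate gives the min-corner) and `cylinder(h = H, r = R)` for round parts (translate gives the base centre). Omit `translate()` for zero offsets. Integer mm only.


translate([113, 113, 0]) cylinder(h = 24, r = 113);


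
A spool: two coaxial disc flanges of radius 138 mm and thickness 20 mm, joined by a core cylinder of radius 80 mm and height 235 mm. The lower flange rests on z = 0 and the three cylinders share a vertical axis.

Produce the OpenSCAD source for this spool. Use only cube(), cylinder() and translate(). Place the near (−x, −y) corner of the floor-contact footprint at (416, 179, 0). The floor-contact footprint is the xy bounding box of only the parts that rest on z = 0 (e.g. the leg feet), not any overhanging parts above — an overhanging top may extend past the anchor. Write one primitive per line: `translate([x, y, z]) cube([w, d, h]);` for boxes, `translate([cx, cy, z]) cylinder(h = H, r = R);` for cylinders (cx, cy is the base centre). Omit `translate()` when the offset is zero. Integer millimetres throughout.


translate([554, 317, 0]) cylinder(h = 20, r = 138);
translate([554, 317, 20]) cylinder(h = 235, r = 80);
translate([554, 317, 255]) cylinder(h = 20, r = 138);


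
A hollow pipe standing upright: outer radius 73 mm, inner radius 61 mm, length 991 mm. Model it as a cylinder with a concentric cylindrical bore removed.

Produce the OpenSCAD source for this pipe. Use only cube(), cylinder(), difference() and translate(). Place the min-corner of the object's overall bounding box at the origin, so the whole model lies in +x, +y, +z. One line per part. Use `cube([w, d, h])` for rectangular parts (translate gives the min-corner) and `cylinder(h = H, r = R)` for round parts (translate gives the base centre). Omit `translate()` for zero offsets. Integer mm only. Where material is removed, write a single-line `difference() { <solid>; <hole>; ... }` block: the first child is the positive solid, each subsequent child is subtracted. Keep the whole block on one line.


difference() { translate([73, 73, 0]) cylinder(h = 991, r = 73); translate([73, 73, 0]) cylinder(h = 991, r = 61); }


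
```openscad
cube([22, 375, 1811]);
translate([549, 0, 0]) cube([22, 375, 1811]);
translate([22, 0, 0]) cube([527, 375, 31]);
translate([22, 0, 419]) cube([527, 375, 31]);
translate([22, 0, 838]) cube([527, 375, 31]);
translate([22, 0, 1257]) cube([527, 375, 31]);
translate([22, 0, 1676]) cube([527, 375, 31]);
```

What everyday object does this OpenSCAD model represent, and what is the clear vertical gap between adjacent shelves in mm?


A bookshelf. The clear shelf gap is 388 mm.

Two tall side panels with 5 horizontal boards between them — a bookshelf. The first two shelf undersides are at z = 0 and z = 419; with shelf thickness 31, the clear gap is 419 − 0 − 31 = 388 mm.


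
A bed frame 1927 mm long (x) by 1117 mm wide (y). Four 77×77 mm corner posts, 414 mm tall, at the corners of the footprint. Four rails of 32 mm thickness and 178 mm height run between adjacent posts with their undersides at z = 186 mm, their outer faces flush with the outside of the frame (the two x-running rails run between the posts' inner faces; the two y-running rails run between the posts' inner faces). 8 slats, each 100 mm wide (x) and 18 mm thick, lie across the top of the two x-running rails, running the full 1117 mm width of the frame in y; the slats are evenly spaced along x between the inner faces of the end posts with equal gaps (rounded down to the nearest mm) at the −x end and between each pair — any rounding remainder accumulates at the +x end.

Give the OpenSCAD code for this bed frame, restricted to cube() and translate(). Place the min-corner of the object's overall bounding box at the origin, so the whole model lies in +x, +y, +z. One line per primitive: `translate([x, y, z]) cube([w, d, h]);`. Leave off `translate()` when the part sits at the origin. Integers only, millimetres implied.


cube([77, 77, 414]);
translate([0, 1040, 0]) cube([77, 77, 414]);
translate([1850, 0, 0]) cube([77, 77, 414]);
translate([1850, 1040, 0]) cube([77, 77, 414]);
translate([77, 0, 186]) cube([1773, 32, 178]);
translate([77, 1085, 186]) cube([1773, 32, 178]);
translate([0, 77, 186]) cube([32, 963, 178]);
translate([1895, 77, 186]) cube([32, 963, 178]);
translate([185, 0, 364]) cube([100, 1117, 18]);
translate([393, 0, 364]) cube([100, 1117, 18]);
translate([601, 0, 364]) cube([100, 1117, 18]);
translate([809, 0, 364]) cube([100, 1117, 18]);
translate([1017, 0, 364]) cube([100, 1117, 18]);
translate([1225, 0, 364]) cube([100, 1117, 18]);
translate([1433, 0, 364]) cube([100, 1117, 18]);
translate([1641, 0, 364]) cube([100, 1117, 18]);
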